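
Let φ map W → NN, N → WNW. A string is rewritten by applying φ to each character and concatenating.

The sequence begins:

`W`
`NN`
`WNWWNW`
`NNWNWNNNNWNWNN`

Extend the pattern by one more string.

WNWWNWNNWNWNNWNWWNWWNWWNWNNWNWNNWNWWNW

Applying the rule to each of the 14 symbols of NNWNWNNNNWNWNN gives the pieces WNW WNW NN WNW NN WNW WNW WNW WNW NN WNW NN WNW WNW, which concatenate to the answer.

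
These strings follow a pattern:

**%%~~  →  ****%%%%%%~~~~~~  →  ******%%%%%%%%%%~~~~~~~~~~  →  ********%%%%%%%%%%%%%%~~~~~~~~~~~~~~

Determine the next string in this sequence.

**********%%%%%%%%%%%%%%%%%%~~~~~~~~~~~~~~~~~~

Reading off run lengths: * runs 2, 4, 6, 8; % runs 2, 6, 10, 14; ~ runs 2, 6, 10, 14 — each is linear in n (n = 1, 2, …).
At n = 5 the blocks have lengths 10, 18, 18.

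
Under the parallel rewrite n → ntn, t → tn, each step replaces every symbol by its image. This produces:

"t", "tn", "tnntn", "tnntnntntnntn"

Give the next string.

Replace each of the 13 characters of tnntnntntnntn in place — tn ntn ntn tn ntn ntn tn ntn tn ntn ntn tn ntn — and concatenate.

tnntnntntnntnntntnntntnntnntntnntn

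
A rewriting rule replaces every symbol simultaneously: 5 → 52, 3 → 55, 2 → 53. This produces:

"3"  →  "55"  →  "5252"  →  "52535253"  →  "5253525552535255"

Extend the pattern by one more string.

52535255525352525253525552535252

φ(5253525552535255) expands symbol-by-symbol to 52 53 52 55 52 53 52 52 52 53 52 55 52 53 52 52; joining the 16 pieces gives the next term.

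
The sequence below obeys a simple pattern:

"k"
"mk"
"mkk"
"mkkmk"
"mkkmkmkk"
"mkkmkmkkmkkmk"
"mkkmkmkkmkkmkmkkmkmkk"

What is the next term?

mkkmkmkkmkkmkmkkmkmkkmkkmkmkkmkkmk

From term 3 onward, concatenate the last term with the second-to-last: mk·k = mkk, mkk·mk = mkkmk, …
The next term joins mkkmkmkkmkkmkmkkmkmkk and mkkmkmkkmkkmk.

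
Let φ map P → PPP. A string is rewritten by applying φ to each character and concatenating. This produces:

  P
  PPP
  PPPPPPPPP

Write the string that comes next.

Rewriting each symbol of PPPPPPPPP: P→PPP, P→PPP, P→PPP, P→PPP, P→PPP, P→PPP, P→PPP, P→PPP, P→PPP, which concatenates to PPP PPP PPP PPP PPP PPP PPP PPP PPP.

PPPPPPPPPPPPPPPPPPPPPPPPPPP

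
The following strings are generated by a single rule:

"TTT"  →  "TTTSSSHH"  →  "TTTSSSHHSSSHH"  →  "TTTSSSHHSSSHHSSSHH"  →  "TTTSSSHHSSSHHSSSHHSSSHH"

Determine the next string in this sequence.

Each term is the previous one with SSSHH appended.
One more step from TTTSSSHHSSSHHSSSHHSSSHH gives the answer.

TTTSSSHHSSSHHSSSHHSSSHHSSSHH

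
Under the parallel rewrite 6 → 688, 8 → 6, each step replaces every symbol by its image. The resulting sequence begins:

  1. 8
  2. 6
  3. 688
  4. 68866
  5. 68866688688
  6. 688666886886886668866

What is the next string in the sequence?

6886668868868866688666886668868868866688688

Replace each of the 21 characters of 688666886886886668866 in place — 688 6 6 688 688 688 6 6 688 6 6 688 6 6 688 688 688 6 6 688 688 — and concatenate.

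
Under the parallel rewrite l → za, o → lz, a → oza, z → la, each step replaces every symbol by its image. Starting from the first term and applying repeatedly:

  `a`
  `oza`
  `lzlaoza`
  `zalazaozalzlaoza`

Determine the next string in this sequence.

Rewriting the 16 symbols of zalazaozalzlaoza one by one yields la oza za oza la oza lz la oza za la za oza lz la oza; concatenated:

laozazaozalaozalzlaozazalazaozalzlaoza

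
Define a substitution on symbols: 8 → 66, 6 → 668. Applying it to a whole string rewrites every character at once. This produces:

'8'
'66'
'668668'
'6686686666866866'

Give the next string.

Rewriting the 16 symbols of 6686686666866866 one by one yields 668 668 66 668 668 66 668 668 668 668 66 668 668 66 668 668; concatenated:

66866866668668666686686686686666866866668668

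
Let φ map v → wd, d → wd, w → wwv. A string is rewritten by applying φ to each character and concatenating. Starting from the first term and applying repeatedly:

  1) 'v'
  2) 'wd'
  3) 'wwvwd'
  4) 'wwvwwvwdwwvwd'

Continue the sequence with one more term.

Rewriting the 13 symbols of wwvwwvwdwwvwd one by one yields wwv wwv wd wwv wwv wd wwv wd wwv wwv wd wwv wd; concatenated:

wwvwwvwdwwvwwvwdwwvwdwwvwwvwdwwvwd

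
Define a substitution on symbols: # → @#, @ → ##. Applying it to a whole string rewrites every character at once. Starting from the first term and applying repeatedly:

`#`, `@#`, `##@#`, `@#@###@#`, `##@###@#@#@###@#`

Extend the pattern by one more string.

Replace each of the 16 characters of ##@###@#@#@###@# in place — @# @# ## @# @# @# ## @# ## @# ## @# @# @# ## @# — and concatenate.

@#@###@#@#@###@###@###@#@#@###@#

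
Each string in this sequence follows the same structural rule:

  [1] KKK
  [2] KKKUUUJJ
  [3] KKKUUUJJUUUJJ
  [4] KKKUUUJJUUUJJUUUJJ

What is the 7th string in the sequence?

KKKUUUJJUUUJJUUUJJUUUJJUUUJJUUUJJ

Every step adds UUUJJ to the end: s(k+1) = s(k)·UUUJJ.
From KKKUUUJJUUUJJUUUJJ, 3 further steps: KKKUUUJJUUUJJUUUJJ → KKKUUUJJUUUJJUUUJJUUUJJ → KKKUUUJJUUUJJUUUJJUUUJJUUUJJ → (answer).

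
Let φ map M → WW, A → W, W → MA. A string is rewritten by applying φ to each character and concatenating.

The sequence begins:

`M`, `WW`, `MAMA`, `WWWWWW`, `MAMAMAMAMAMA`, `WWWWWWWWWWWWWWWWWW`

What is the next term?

MAMAMAMAMAMAMAMAMAMAMAMAMAMAMAMAMAMA

Applying the rule to each of the 18 symbols of WWWWWWWWWWWWWWWWWW gives the pieces MA MA MA MA MA MA MA MA MA MA MA MA MA MA MA MA MA MA, which concatenate to the answer.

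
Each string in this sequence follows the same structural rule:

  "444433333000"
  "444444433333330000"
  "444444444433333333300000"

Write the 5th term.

Reading off run lengths: 4 runs 4, 7, 10; 3 runs 5, 7, 9; 0 runs 3, 4, 5 — each is linear in n (n = 1, 2, …).
For term 5, n = 5, so the run lengths are 16, 13, 7.

444444444444444433333333333330000000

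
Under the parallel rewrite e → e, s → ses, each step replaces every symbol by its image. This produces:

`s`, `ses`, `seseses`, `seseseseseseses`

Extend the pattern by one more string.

Rewriting the 15 symbols of seseseseseseses one by one yields ses e ses e ses e ses e ses e ses e ses e ses; concatenated:

seseseseseseseseseseseseseseses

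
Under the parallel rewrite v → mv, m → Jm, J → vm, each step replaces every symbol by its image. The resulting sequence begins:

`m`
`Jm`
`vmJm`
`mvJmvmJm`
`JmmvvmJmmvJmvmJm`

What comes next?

vmJmJmmvmvJmvmJmJmmvvmJmmvJmvmJm

Replace each of the 16 characters of JmmvvmJmmvJmvmJm in place — vm Jm Jm mv mv Jm vm Jm Jm mv vm Jm mv Jm vm Jm — and concatenate.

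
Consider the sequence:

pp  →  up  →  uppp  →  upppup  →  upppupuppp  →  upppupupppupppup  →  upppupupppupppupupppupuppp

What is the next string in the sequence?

Each term (from the third on) is the previous term followed by the one before it: term 3 = up·pp = uppp.
Continuing: upppupupppupppupupppupuppp · upppupupppupppup gives term 8.

upppupupppupppupupppupupppupppupupppupppup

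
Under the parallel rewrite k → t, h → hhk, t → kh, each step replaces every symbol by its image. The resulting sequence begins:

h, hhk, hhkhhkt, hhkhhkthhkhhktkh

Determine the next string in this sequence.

hhkhhkthhkhhktkhhhkhhkthhkhhktkhthhk

φ(hhkhhkthhkhhktkh) expands symbol-by-symbol to hhk hhk t hhk hhk t kh hhk hhk t hhk hhk t kh t hhk; joining the 16 pieces gives the next term.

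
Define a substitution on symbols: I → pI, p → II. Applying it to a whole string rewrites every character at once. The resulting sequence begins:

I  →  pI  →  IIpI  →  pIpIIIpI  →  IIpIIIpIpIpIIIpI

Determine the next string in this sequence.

pIpIIIpIpIpIIIpIIIpIIIpIpIpIIIpI

Replace each of the 16 characters of IIpIIIpIpIpIIIpI in place — pI pI II pI pI pI II pI II pI II pI pI pI II pI — and concatenate.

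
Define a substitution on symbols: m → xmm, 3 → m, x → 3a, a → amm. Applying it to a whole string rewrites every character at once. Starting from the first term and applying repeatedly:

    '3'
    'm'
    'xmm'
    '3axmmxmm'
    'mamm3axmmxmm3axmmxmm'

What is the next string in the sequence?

xmmammxmmxmmmamm3axmmxmm3axmmxmmmamm3axmmxmm3axmmxmm

Replace each of the 20 characters of mamm3axmmxmm3axmmxmm in place — xmm amm xmm xmm m amm 3a xmm xmm 3a xmm xmm m amm 3a xmm xmm 3a xmm xmm — and concatenate.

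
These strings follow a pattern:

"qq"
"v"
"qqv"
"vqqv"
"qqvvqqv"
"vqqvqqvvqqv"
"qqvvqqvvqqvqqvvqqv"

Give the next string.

vqqvqqvvqqvqqvvqqvvqqvqqvvqqv

From term 3 onward, concatenate the second-to-last term with the last: qq·v = qqv, v·qqv = vqqv, …
Continuing: vqqvqqvvqqv · qqvvqqvvqqvqqvvqqv gives term 8.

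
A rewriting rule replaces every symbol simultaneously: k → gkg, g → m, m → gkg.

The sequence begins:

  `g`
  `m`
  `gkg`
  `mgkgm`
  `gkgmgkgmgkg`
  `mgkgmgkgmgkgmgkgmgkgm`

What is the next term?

Replace each of the 21 characters of mgkgmgkgmgkgmgkgmgkgm in place — gkg m gkg m gkg m gkg m gkg m gkg m gkg m gkg m gkg m gkg m gkg — and concatenate.

gkgmgkgmgkgmgkgmgkgmgkgmgkgmgkgmgkgmgkgmgkg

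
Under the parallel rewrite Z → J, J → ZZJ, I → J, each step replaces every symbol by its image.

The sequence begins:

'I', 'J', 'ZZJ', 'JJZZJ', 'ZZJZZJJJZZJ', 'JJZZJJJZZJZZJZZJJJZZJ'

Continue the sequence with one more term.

φ(JJZZJJJZZJZZJZZJJJZZJ) expands symbol-by-symbol to ZZJ ZZJ J J ZZJ ZZJ ZZJ J J ZZJ J J ZZJ J J ZZJ ZZJ ZZJ J J ZZJ; joining the 21 pieces gives the next term.

ZZJZZJJJZZJZZJZZJJJZZJJJZZJJJZZJZZJZZJJJZZJ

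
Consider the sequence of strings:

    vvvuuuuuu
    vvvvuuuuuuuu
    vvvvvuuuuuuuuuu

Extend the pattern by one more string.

vvvvvvuuuuuuuuuuuu

Reading off run lengths: v runs 3, 4, 5; u runs 6, 8, 10 — each is linear in n, where the shown terms are n = 3, 4, 5.
At n = 6 the blocks have lengths 6, 12.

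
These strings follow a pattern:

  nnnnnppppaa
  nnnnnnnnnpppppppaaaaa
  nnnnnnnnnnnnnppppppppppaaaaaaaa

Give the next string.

nnnnnnnnnnnnnnnnnpppppppppppppaaaaaaaaaaa

Term n consists of 4n+1 n's, followed by 3n+1 p's, followed by 3n-1 a's (n = 1, 2, …).
Setting n = 4 gives 17, 13, 11 characters in each block.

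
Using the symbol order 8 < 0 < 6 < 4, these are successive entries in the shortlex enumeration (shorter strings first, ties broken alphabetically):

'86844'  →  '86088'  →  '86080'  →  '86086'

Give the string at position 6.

Continuing the enumeration 2 steps past 86086: 86086 → 86084 → (answer).

86008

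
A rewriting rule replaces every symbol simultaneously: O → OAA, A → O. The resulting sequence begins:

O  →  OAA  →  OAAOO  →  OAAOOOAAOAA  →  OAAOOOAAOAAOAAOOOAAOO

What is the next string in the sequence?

φ(OAAOOOAAOAAOAAOOOAAOO) expands symbol-by-symbol to OAA O O OAA OAA OAA O O OAA O O OAA O O OAA OAA OAA O O OAA OAA; joining the 21 pieces gives the next term.

OAAOOOAAOAAOAAOOOAAOOOAAOOOAAOAAOAAOOOAAOAA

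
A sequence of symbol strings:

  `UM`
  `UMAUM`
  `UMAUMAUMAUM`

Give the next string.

Each string is two copies of the previous one joined by 'A'.
Doubling UMAUMAUMAUM with 'A' between the halves:

UMAUMAUMAUMAUMAUMAUMAUM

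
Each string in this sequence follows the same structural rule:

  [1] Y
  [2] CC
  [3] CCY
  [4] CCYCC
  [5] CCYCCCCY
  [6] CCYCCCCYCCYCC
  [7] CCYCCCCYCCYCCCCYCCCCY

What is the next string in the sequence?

CCYCCCCYCCYCCCCYCCCCYCCYCCCCYCCYCC

This is a Fibonacci-style word recurrence s(k) = s(k−1)·s(k−2): e.g. CC·Y = CCY.
Continuing: CCYCCCCYCCYCCCCYCCCCY · CCYCCCCYCCYCC gives term 8.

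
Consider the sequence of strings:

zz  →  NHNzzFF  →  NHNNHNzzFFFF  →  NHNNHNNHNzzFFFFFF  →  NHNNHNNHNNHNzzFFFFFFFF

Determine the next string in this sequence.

NHNNHNNHNNHNNHNzzFFFFFFFFFF

s(k+1) = NHN·s(k)·FF, so each term gains NHN as a prefix and FF as a suffix.
One more step from NHNNHNNHNNHNzzFFFFFFFF gives the answer.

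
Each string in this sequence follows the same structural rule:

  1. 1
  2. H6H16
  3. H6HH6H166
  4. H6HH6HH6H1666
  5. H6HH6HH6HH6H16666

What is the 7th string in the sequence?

Each term wraps the previous one in H6H on the left and 6 on the right.
From H6HH6HH6HH6H16666, 2 further steps: H6HH6HH6HH6H16666 → H6HH6HH6HH6HH6H166666 → (answer).

H6HH6HH6HH6HH6HH6H1666666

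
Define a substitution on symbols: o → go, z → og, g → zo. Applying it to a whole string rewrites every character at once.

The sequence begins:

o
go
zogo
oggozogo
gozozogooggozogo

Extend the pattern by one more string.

zogooggooggozogogozozogooggozogo

Applying the rule to each of the 16 symbols of gozozogooggozogo gives the pieces zo go og go og go zo go go zo zo go og go zo go, which concatenate to the answer.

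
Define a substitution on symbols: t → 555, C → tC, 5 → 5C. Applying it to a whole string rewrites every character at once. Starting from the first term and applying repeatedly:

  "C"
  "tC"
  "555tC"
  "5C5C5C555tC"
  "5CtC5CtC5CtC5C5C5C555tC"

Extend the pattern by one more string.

Replace each of the 23 characters of 5CtC5CtC5CtC5C5C5C555tC in place — 5C tC 555 tC 5C tC 555 tC 5C tC 555 tC 5C tC 5C tC 5C tC 5C 5C 5C 555 tC — and concatenate.

5CtC555tC5CtC555tC5CtC555tC5CtC5CtC5CtC5C5C5C555tC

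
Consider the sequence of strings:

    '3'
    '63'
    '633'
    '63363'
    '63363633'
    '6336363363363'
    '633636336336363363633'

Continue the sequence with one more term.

From term 3 onward, concatenate the last term with the second-to-last: 63·3 = 633, 633·63 = 63363, …
The next term joins 633636336336363363633 and 6336363363363.

6336363363363633636336336363363363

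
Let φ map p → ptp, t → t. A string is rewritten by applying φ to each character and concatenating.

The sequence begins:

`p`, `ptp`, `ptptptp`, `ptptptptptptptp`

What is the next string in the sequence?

Rewriting the 15 symbols of ptptptptptptptp one by one yields ptp t ptp t ptp t ptp t ptp t ptp t ptp t ptp; concatenated:

ptptptptptptptptptptptptptptptp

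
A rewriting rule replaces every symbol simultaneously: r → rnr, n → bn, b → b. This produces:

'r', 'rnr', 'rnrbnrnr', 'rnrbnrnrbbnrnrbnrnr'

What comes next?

Rewriting the 19 symbols of rnrbnrnrbbnrnrbnrnr one by one yields rnr bn rnr b bn rnr bn rnr b b bn rnr bn rnr b bn rnr bn rnr; concatenated:

rnrbnrnrbbnrnrbnrnrbbbnrnrbnrnrbbnrnrbnrnr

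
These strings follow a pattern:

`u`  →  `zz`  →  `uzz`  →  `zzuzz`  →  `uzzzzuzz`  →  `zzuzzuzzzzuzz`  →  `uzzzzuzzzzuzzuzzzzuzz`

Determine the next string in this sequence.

zzuzzuzzzzuzzuzzzzuzzzzuzzuzzzzuzz

Each term (from the third on) is the two preceding terms concatenated in order: term 3 = u·zz = uzz.
Continuing: zzuzzuzzzzuzz · uzzzzuzzzzuzzuzzzzuzz gives term 8.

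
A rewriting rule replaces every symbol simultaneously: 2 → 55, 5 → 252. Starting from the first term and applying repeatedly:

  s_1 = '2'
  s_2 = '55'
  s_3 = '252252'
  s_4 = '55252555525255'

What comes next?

Replace each of the 14 characters of 55252555525255 in place — 252 252 55 252 55 252 252 252 252 55 252 55 252 252 — and concatenate.

25225255252552522522522525525255252252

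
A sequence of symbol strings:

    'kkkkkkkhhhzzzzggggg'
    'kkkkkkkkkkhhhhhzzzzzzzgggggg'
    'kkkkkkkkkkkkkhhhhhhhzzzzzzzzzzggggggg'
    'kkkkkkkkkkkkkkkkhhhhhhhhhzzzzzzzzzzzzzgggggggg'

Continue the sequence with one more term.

kkkkkkkkkkkkkkkkkkkhhhhhhhhhhhzzzzzzzzzzzzzzzzggggggggg

Reading off run lengths: k runs 7, 10, 13, 16; h runs 3, 5, 7, 9; z runs 4, 7, 10, 13; g runs 5, 6, 7, 8 — each is linear in n, where the shown terms are n = 2, 3, 4, 5.
At n = 6 the blocks have lengths 19, 11, 16, 9.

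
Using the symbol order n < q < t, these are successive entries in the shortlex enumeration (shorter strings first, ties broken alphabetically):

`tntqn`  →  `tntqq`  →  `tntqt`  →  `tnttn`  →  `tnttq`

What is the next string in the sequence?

tnttt

The successor of tnttq increments the rightmost position that isn't already t and resets every position after it to n.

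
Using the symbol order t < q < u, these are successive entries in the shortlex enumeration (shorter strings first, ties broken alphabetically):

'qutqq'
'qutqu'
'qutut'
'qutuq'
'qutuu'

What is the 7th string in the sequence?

Continuing the enumeration 2 steps past qutuu: qutuu → quqtt → (answer).

quqtq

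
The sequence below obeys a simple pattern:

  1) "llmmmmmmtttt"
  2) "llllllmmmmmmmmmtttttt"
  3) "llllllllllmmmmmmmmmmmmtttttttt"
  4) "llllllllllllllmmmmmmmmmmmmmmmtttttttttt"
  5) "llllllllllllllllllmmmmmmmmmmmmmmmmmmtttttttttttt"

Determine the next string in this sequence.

The n-th term is 4n-2 l's then 3n+3 m's then 2n+2 t's (n = 1, 2, …).
Setting n = 6 gives 22, 21, 14 characters in each block.

llllllllllllllllllllllmmmmmmmmmmmmmmmmmmmmmtttttttttttttt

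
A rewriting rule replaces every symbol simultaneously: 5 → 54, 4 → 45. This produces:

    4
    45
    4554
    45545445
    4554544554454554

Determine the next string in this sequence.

Applying the rule to each of the 16 symbols of 4554544554454554 gives the pieces 45 54 54 45 54 45 45 54 54 45 45 54 45 54 54 45, which concatenate to the answer.

45545445544545545445455445545445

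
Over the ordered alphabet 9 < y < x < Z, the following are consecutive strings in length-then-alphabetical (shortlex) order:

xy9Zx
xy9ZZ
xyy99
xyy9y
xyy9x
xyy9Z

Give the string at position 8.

Continuing the enumeration 2 steps past xyy9Z: xyy9Z → xyyy9 → (answer).

xyyyy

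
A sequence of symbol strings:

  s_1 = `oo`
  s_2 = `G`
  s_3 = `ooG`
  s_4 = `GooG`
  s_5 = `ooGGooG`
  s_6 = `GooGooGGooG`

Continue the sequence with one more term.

ooGGooGGooGooGGooG

This is a Fibonacci-style word recurrence s(k) = s(k−2)·s(k−1): e.g. oo·G = ooG.
The next term joins ooGGooG and GooGooGGooG.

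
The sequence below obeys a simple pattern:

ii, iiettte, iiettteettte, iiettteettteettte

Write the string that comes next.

Each term is the previous one with ettte appended.
Applying this once more to iiettteettteettte:

iiettteettteettteettte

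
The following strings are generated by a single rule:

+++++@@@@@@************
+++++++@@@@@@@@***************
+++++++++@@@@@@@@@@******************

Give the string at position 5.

The n-th term is 2n-1 +'s then 2n @'s then 3n+3 *'s, where the shown terms are n = 3, 4, 5.
At n = 7 the blocks have lengths 13, 14, 24.

+++++++++++++@@@@@@@@@@@@@@************************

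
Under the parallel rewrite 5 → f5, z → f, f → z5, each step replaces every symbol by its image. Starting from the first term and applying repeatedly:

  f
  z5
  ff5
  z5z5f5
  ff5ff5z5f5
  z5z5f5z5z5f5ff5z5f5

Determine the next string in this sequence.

ff5ff5z5f5ff5ff5z5f5z5z5f5ff5z5f5

Replace each of the 19 characters of z5z5f5z5z5f5ff5z5f5 in place — f f5 f f5 z5 f5 f f5 f f5 z5 f5 z5 z5 f5 f f5 z5 f5 — and concatenate.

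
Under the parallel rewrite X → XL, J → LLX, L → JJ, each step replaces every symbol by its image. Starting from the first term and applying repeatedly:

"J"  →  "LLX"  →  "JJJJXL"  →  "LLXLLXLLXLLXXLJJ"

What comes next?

JJJJXLJJJJXLJJJJXLJJJJXLXLJJLLXLLX

φ(LLXLLXLLXLLXXLJJ) expands symbol-by-symbol to JJ JJ XL JJ JJ XL JJ JJ XL JJ JJ XL XL JJ LLX LLX; joining the 16 pieces gives the next term.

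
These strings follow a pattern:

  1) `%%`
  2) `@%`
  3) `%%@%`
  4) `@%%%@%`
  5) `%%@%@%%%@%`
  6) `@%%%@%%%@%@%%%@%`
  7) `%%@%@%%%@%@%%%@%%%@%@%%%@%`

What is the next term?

From term 3 onward, concatenate the second-to-last term with the last: %%·@% = %%@%, @%·%%@% = @%%%@%, …
The next term joins @%%%@%%%@%@%%%@% and %%@%@%%%@%@%%%@%%%@%@%%%@%.

@%%%@%%%@%@%%%@%%%@%@%%%@%@%%%@%%%@%@%%%@%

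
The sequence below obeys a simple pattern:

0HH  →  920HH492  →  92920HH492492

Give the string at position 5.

Each term wraps the previous one in 92 on the left and 492 on the right.
From 92920HH492492, 2 further steps: 92920HH492492 → 9292920HH492492492 → (answer).

929292920HH492492492492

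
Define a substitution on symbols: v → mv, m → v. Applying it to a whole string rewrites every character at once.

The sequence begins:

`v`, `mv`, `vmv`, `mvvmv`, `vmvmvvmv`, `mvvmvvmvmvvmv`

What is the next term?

Rewriting the 13 symbols of mvvmvvmvmvvmv one by one yields v mv mv v mv mv v mv v mv mv v mv; concatenated:

vmvmvvmvmvvmvvmvmvvmv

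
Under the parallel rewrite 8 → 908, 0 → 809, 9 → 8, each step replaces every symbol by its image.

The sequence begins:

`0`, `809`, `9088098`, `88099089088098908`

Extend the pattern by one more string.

φ(88099089088098908) expands symbol-by-symbol to 908 908 809 8 8 809 908 8 809 908 908 809 8 908 8 809 908; joining the 17 pieces gives the next term.

90890880988809908880990890880989088809908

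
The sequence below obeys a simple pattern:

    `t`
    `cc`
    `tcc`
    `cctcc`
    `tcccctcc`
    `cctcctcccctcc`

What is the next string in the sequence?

This is a Fibonacci-style word recurrence s(k) = s(k−2)·s(k−1): e.g. t·cc = tcc.
Continuing: tcccctcc · cctcctcccctcc gives term 7.

tcccctcccctcctcccctcc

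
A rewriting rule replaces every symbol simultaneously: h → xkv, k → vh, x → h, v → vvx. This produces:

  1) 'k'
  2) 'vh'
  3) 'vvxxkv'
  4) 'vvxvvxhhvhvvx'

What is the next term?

Replace each of the 13 characters of vvxvvxhhvhvvx in place — vvx vvx h vvx vvx h xkv xkv vvx xkv vvx vvx h — and concatenate.

vvxvvxhvvxvvxhxkvxkvvvxxkvvvxvvxh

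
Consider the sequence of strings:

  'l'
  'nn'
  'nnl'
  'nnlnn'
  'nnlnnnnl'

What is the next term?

From term 3 onward, concatenate the last term with the second-to-last: nn·l = nnl, nnl·nn = nnlnn, …
The next term joins nnlnnnnl and nnlnn.

nnlnnnnlnnlnn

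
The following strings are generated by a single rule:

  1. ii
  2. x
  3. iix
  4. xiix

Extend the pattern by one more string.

Each term (from the third on) is the two preceding terms concatenated in order: term 3 = ii·x = iix.
So term 5 is iix·xiix.

iixxiix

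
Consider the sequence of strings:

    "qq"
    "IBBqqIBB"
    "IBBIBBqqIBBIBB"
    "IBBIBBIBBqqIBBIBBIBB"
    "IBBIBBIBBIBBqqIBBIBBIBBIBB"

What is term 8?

IBBIBBIBBIBBIBBIBBIBBqqIBBIBBIBBIBBIBBIBBIBB

Each term wraps the previous one in IBB on the left and IBB on the right.
From IBBIBBIBBIBBqqIBBIBBIBBIBB, 3 further steps: IBBIBBIBBIBBqqIBBIBBIBBIBB → IBBIBBIBBIBBIBBqqIBBIBBIBBIBBIBB → IBBIBBIBBIBBIBBIBBqqIBBIBBIBBIBBIBBIBB → (answer).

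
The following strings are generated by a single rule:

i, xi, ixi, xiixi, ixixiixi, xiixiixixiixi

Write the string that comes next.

From term 3 onward, concatenate the second-to-last term with the last: i·xi = ixi, xi·ixi = xiixi, …
So term 7 is ixixiixi·xiixiixixiixi.

ixixiixixiixiixixiixi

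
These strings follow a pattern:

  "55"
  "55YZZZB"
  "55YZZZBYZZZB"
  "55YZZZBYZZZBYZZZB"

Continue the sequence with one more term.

Every step adds YZZZB to the end: s(k+1) = s(k)·YZZZB.
Applying this once more to 55YZZZBYZZZBYZZZB:

55YZZZBYZZZBYZZZBYZZZB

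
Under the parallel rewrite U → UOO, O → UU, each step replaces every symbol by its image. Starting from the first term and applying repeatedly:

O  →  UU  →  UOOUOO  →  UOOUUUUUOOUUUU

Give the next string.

Applying the rule to each of the 14 symbols of UOOUUUUUOOUUUU gives the pieces UOO UU UU UOO UOO UOO UOO UOO UU UU UOO UOO UOO UOO, which concatenate to the answer.

UOOUUUUUOOUOOUOOUOOUOOUUUUUOOUOOUOOUOO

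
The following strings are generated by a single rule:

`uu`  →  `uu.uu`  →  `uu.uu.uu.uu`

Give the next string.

s(k+1) = s(k)·.·s(k) — each term doubles the last with '.' between the halves.
One more doubling of uu.uu.uu.uu gives the answer.

uu.uu.uu.uu.uu.uu.uu.uu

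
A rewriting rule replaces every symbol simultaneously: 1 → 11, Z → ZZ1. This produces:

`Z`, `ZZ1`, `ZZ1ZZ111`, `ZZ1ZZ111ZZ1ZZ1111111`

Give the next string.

ZZ1ZZ111ZZ1ZZ1111111ZZ1ZZ111ZZ1ZZ111111111111111

φ(ZZ1ZZ111ZZ1ZZ1111111) expands symbol-by-symbol to ZZ1 ZZ1 11 ZZ1 ZZ1 11 11 11 ZZ1 ZZ1 11 ZZ1 ZZ1 11 11 11 11 11 11 11; joining the 20 pieces gives the next term.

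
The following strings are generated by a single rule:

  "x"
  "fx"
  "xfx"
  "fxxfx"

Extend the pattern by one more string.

xfxfxxfx

From term 3 onward, concatenate the second-to-last term with the last: x·fx = xfx, fx·xfx = fxxfx, …
Continuing: xfx · fxxfx gives term 5.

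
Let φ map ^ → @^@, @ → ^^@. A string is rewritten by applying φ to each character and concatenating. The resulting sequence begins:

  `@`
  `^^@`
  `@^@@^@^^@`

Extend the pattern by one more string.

Apply φ to @^@@^@^^@ symbol by symbol: @→^^@, ^→@^@, @→^^@, @→^^@, ^→@^@, @→^^@, ^→@^@, ^→@^@, @→^^@; joined: ^^@ @^@ ^^@ ^^@ @^@ ^^@ @^@ @^@ ^^@.

^^@@^@^^@^^@@^@^^@@^@@^@^^@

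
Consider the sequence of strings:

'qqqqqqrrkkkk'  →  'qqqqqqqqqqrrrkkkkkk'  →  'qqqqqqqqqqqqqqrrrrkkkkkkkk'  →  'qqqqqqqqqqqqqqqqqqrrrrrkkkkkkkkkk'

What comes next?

qqqqqqqqqqqqqqqqqqqqqqrrrrrrkkkkkkkkkkkk

Each string has the form q^{4n-2} r^{n} k^{2n}, where the shown terms are n = 2, 3, 4, 5.
Setting n = 6 gives 22, 6, 12 characters in each block.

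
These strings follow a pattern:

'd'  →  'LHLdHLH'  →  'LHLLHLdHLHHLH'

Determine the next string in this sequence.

Every step adds LHL to the front and HLH to the end of the previous string.
Applying this once more to LHLLHLdHLHHLH:

LHLLHLLHLdHLHHLHHLH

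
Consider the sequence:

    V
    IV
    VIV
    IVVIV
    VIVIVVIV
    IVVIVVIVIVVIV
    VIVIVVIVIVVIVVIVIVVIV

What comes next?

This is a Fibonacci-style word recurrence s(k) = s(k−2)·s(k−1): e.g. V·IV = VIV.
The next term joins IVVIVVIVIVVIV and VIVIVVIVIVVIVVIVIVVIV.

IVVIVVIVIVVIVVIVIVVIVIVVIVVIVIVVIV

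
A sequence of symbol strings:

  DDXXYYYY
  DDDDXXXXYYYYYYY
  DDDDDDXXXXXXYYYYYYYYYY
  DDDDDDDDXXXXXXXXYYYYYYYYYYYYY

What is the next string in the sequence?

Each string has the form D^{2n} X^{2n} Y^{3n+1} (n = 1, 2, …).
Setting n = 5 gives 10, 10, 16 characters in each block.

DDDDDDDDDDXXXXXXXXXXYYYYYYYYYYYYYYYY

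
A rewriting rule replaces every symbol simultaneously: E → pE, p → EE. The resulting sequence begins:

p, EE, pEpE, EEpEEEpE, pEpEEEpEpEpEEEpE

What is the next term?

Rewriting the 16 symbols of pEpEEEpEpEpEEEpE one by one yields EE pE EE pE pE pE EE pE EE pE EE pE pE pE EE pE; concatenated:

EEpEEEpEpEpEEEpEEEpEEEpEpEpEEEpE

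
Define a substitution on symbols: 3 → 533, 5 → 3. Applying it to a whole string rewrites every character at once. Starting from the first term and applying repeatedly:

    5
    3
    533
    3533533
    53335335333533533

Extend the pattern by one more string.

Rewriting the 17 symbols of 53335335333533533 one by one yields 3 533 533 533 3 533 533 3 533 533 533 3 533 533 3 533 533; concatenated:

35335335333533533353353353335335333533533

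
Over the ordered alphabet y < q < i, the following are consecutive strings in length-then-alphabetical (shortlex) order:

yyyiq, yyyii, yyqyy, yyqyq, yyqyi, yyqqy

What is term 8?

Continuing the enumeration 2 steps past yyqqy: yyqqy → yyqqq → (answer).

yyqqi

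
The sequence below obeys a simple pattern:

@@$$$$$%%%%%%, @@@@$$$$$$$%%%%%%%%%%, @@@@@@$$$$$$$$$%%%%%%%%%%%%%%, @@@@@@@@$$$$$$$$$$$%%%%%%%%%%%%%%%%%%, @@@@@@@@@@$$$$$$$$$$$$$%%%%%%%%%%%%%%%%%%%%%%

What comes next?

The n-th term is 2n @'s then 2n+3 $'s then 4n+2 %'s (n = 1, 2, …).
For the next term, n = 6, so the run lengths are 12, 15, 26.

@@@@@@@@@@@@$$$$$$$$$$$$$$$%%%%%%%%%%%%%%%%%%%%%%%%%%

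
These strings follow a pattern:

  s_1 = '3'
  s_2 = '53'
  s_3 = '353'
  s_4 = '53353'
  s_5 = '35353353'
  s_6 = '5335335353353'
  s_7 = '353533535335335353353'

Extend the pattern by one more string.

This is a Fibonacci-style word recurrence s(k) = s(k−2)·s(k−1): e.g. 3·53 = 353.
The next term joins 5335335353353 and 353533535335335353353.

5335335353353353533535335335353353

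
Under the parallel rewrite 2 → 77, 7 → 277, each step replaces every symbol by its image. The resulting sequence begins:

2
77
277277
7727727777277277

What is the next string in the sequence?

Rewriting the 16 symbols of 7727727777277277 one by one yields 277 277 77 277 277 77 277 277 277 277 77 277 277 77 277 277; concatenated:

27727777277277772772772772777727727777277277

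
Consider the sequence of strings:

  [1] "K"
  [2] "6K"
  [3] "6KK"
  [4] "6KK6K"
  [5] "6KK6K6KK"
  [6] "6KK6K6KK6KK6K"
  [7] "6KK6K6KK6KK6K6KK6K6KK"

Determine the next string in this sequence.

Each term (from the third on) is the previous term followed by the one before it: term 3 = 6K·K = 6KK.
The next term joins 6KK6K6KK6KK6K6KK6K6KK and 6KK6K6KK6KK6K.

6KK6K6KK6KK6K6KK6K6KK6KK6K6KK6KK6K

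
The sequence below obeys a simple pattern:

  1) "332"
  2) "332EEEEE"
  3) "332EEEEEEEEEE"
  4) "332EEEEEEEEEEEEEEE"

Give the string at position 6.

332EEEEEEEEEEEEEEEEEEEEEEEEE

The strings grow by a fixed suffix EEEEE each time.
From 332EEEEEEEEEEEEEEE, 2 further steps: 332EEEEEEEEEEEEEEE → 332EEEEEEEEEEEEEEEEEEEE → (answer).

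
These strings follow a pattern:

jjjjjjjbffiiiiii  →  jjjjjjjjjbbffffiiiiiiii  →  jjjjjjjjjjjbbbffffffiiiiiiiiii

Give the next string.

Each string has the form j^{2n+3} b^{n-1} f^{2n-2} i^{2n+2}, where the shown terms are n = 2, 3, 4.
Setting n = 5 gives 13, 4, 8, 12 characters in each block.

jjjjjjjjjjjjjbbbbffffffffiiiiiiiiiiii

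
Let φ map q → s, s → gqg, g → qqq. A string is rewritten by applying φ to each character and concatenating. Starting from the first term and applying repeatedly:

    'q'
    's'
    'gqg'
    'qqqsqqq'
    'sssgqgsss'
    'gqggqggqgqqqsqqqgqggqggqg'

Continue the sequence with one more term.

Replace each of the 25 characters of gqggqggqgqqqsqqqgqggqggqg in place — qqq s qqq qqq s qqq qqq s qqq s s s gqg s s s qqq s qqq qqq s qqq qqq s qqq — and concatenate.

qqqsqqqqqqsqqqqqqsqqqsssgqgsssqqqsqqqqqqsqqqqqqsqqq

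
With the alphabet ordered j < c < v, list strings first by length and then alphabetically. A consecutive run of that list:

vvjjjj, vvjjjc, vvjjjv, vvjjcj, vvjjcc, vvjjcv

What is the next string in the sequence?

The successor of vvjjcv increments the rightmost position that isn't already v and resets every position after it to j.

vvjjvj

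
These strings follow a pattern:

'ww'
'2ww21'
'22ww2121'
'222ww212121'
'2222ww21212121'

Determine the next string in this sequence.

s(k+1) = 2·s(k)·21, so each term gains 2 as a prefix and 21 as a suffix.
So the next term is 2·2222ww21212121·21.

22222ww2121212121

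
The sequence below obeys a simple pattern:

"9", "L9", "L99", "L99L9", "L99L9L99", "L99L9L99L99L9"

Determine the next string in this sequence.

Each term (from the third on) is the previous term followed by the one before it: term 3 = L9·9 = L99.
The next term joins L99L9L99L99L9 and L99L9L99.

L99L9L99L99L9L99L9L99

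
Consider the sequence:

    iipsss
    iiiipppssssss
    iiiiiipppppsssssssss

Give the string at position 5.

iiiiiiiiiipppppppppsssssssssssssss

Each string has the form i^{2n} p^{2n-1} s^{3n} (n = 1, 2, …).
Setting n = 5 gives 10, 9, 15 characters in each block.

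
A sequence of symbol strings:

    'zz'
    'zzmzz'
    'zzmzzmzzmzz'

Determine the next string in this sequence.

zzmzzmzzmzzmzzmzzmzzmzz

s(k+1) = s(k)·m·s(k) — each term doubles the last with 'm' between the halves.
One more doubling of zzmzzmzzmzz gives the answer.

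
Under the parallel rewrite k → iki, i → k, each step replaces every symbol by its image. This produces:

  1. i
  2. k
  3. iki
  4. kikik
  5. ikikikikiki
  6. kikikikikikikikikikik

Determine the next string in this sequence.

Applying the rule to each of the 21 symbols of kikikikikikikikikikik gives the pieces iki k iki k iki k iki k iki k iki k iki k iki k iki k iki k iki, which concatenate to the answer.

ikikikikikikikikikikikikikikikikikikikikiki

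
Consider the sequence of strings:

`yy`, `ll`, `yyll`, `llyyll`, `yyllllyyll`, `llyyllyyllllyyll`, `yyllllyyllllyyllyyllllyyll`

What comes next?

llyyllyyllllyyllyyllllyyllllyyllyyllllyyll

From term 3 onward, concatenate the second-to-last term with the last: yy·ll = yyll, ll·yyll = llyyll, …
The next term joins llyyllyyllllyyll and yyllllyyllllyyllyyllllyyll.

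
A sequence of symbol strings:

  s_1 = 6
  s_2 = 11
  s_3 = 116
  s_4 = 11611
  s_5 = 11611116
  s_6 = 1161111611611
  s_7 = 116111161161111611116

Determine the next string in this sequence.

This is a Fibonacci-style word recurrence s(k) = s(k−1)·s(k−2): e.g. 11·6 = 116.
So term 8 is 116111161161111611116·1161111611611.

1161111611611116111161161111611611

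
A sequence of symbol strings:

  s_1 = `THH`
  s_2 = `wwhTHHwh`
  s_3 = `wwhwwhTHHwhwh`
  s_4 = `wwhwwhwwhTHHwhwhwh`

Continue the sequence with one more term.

wwhwwhwwhwwhTHHwhwhwhwh

Each term wraps the previous one in wwh on the left and wh on the right.
So the next term is wwh·wwhwwhwwhTHHwhwhwh·wh.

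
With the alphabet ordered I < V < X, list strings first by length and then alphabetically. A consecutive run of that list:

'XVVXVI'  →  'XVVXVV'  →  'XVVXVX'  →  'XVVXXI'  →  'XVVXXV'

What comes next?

Treat XVVXXV as a base-3 numeral over the given alphabet and add one, carrying through any trailing X's.

XVVXXX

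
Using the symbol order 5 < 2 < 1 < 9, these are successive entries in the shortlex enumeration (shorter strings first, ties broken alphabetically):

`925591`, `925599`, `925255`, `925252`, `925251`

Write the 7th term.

925225

Stepping forward 2 times from 925251: 925251 → 925259, then the target.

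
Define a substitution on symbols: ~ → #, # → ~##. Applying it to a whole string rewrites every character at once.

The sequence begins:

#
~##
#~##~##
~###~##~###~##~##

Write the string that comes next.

Applying the rule to each of the 17 symbols of ~###~##~###~##~## gives the pieces # ~## ~## ~## # ~## ~## # ~## ~## ~## # ~## ~## # ~## ~##, which concatenate to the answer.

#~##~##~###~##~###~##~##~###~##~###~##~##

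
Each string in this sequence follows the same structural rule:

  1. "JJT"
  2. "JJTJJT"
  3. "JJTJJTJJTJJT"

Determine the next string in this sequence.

s(k+1) = s(k)·s(k) — each term doubles the last.
So the next term is two copies of JJTJJTJJTJJT.

JJTJJTJJTJJTJJTJJTJJTJJT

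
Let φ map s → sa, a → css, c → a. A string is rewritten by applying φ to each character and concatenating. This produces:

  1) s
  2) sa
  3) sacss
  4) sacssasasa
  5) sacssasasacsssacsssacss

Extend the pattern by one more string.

φ(sacssasasacsssacsssacss) expands symbol-by-symbol to sa css a sa sa css sa css sa css a sa sa sa css a sa sa sa css a sa sa; joining the 23 pieces gives the next term.

sacssasasacsssacsssacssasasasacssasasasacssasasa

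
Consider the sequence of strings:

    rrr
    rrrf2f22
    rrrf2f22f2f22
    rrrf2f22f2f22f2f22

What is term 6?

rrrf2f22f2f22f2f22f2f22f2f22

Every step adds f2f22 to the end: s(k+1) = s(k)·f2f22.
From rrrf2f22f2f22f2f22, 2 further steps: rrrf2f22f2f22f2f22 → rrrf2f22f2f22f2f22f2f22 → (answer).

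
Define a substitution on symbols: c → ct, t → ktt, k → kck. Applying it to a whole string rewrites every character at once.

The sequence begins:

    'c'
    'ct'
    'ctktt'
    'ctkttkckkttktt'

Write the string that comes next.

Applying the rule to each of the 14 symbols of ctkttkckkttktt gives the pieces ct ktt kck ktt ktt kck ct kck kck ktt ktt kck ktt ktt, which concatenate to the answer.

ctkttkckkttkttkckctkckkckkttkttkckkttktt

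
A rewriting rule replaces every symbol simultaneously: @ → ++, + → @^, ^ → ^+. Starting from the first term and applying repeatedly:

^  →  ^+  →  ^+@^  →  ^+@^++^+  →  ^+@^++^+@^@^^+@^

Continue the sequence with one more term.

^+@^++^+@^@^^+@^++^+++^+^+@^++^+

φ(^+@^++^+@^@^^+@^) expands symbol-by-symbol to ^+ @^ ++ ^+ @^ @^ ^+ @^ ++ ^+ ++ ^+ ^+ @^ ++ ^+; joining the 16 pieces gives the next term.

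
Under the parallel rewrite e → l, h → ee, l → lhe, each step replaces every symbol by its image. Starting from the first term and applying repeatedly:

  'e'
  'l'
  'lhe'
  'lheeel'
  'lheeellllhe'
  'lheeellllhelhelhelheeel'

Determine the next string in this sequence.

Replace each of the 23 characters of lheeellllhelhelhelheeel in place — lhe ee l l l lhe lhe lhe lhe ee l lhe ee l lhe ee l lhe ee l l l lhe — and concatenate.

lheeellllhelhelhelheeellheeellheeellheeellllhe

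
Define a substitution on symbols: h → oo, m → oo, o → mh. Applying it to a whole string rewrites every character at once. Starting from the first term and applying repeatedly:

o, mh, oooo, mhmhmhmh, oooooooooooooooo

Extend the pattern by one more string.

mhmhmhmhmhmhmhmhmhmhmhmhmhmhmhmh

Applying the rule to each of the 16 symbols of oooooooooooooooo gives the pieces mh mh mh mh mh mh mh mh mh mh mh mh mh mh mh mh, which concatenate to the answer.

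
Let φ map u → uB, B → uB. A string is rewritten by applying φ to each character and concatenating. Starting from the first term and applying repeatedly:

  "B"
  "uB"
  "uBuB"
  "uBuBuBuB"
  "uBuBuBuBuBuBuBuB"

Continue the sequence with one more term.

Replace each of the 16 characters of uBuBuBuBuBuBuBuB in place — uB uB uB uB uB uB uB uB uB uB uB uB uB uB uB uB — and concatenate.

uBuBuBuBuBuBuBuBuBuBuBuBuBuBuBuB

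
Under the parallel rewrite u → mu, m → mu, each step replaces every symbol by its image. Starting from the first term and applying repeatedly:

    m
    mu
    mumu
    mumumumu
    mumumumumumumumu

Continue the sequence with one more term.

φ(mumumumumumumumu) expands symbol-by-symbol to mu mu mu mu mu mu mu mu mu mu mu mu mu mu mu mu; joining the 16 pieces gives the next term.

mumumumumumumumumumumumumumumumu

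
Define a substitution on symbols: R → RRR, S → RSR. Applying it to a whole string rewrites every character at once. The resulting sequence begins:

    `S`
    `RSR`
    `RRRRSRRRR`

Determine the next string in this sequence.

Rewriting each symbol of RRRRSRRRR: R→RRR, R→RRR, R→RRR, R→RRR, S→RSR, R→RRR, R→RRR, R→RRR, R→RRR, which concatenates to RRR RRR RRR RRR RSR RRR RRR RRR RRR.

RRRRRRRRRRRRRSRRRRRRRRRRRRR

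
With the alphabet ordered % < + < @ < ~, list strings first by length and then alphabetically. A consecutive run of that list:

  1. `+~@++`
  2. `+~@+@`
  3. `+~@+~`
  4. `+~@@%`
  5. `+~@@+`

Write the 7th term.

+~@@~

Stepping forward 2 times from +~@@+: +~@@+ → +~@@@, then the target.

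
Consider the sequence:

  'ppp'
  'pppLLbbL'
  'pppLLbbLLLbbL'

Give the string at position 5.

Every step adds LLbbL to the end: s(k+1) = s(k)·LLbbL.
From pppLLbbLLLbbL, 2 further steps: pppLLbbLLLbbL → pppLLbbLLLbbLLLbbL → (answer).

pppLLbbLLLbbLLLbbLLLbbL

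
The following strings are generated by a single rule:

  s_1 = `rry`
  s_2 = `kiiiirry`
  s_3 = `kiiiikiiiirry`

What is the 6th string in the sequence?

kiiiikiiiikiiiikiiiikiiiirry

Every step adds kiiii at the front: s(k+1) = kiiii·s(k).
From kiiiikiiiirry, 3 further steps: kiiiikiiiirry → kiiiikiiiikiiiirry → kiiiikiiiikiiiikiiiirry → (answer).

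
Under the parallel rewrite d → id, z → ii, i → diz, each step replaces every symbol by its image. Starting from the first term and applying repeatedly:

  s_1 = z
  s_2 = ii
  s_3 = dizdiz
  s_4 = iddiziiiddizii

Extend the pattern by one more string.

Applying the rule to each of the 14 symbols of iddiziiiddizii gives the pieces diz id id diz ii diz diz diz id id diz ii diz diz, which concatenate to the answer.

dizididdiziidizdizdizididdiziidizdiz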